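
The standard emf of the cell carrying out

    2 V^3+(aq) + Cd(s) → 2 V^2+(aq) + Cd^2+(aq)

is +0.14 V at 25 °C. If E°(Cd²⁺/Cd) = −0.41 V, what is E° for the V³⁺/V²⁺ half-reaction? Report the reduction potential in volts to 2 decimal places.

−0.27 V

In the reaction as written the V³⁺/V²⁺ couple is reduced (cathode) and Cd²⁺/Cd is oxidized (anode), so E°cell = E°(V³⁺/V²⁺) − E°(Cd²⁺/Cd).
E°(V³⁺/V²⁺) = E°cell + E°(anode) = +0.14 + (−0.41) = −0.27 V.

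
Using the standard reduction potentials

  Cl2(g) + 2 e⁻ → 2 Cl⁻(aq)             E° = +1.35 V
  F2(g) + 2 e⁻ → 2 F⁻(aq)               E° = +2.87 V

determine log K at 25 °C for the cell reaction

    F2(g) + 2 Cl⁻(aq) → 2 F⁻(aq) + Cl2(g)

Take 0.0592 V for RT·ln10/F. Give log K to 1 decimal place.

log K = 51.4

The F₂/F⁻ couple is reduced (cathode); E°cell = +2.87 − (+1.35) = +1.52 V with n = 2.
At equilibrium E = 0, so log K = nE°cell / 0.0592 = (2)(+1.52) / 0.0592 = 51.4.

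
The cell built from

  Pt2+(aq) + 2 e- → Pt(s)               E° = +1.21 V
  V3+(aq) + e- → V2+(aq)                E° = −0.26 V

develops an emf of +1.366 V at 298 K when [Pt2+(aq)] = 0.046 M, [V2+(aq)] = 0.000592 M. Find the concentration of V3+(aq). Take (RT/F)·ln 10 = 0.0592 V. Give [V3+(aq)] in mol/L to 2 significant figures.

The Pt²⁺/Pt couple has the larger reduction potential, so it is the cathode: E°cell = +1.21 − (−0.26) = +1.47 V and n = 2.
Since E = E° − (0.0592/n)·log Q, log Q = n(E° − E)/0.0592 = 3.514.
For Pt2+(aq) + 2 V2+(aq) → Pt(s) + 2 V3+(aq), the reaction quotient is Q = [V3+(aq)]^2 / ([Pt2+(aq)]·[V2+(aq)]^2).
Isolating [V3+(aq)] in Q = 10^{3.514} yields log [V3+(aq)] = −2.139, i.e. 0.0073 M.

0.0073 M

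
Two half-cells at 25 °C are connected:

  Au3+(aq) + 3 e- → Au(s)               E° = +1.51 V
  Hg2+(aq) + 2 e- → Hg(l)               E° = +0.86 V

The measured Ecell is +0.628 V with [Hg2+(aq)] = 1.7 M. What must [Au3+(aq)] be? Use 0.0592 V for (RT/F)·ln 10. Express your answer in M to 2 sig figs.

The Au³⁺/Au couple has the larger reduction potential, so it is the cathode: E°cell = +1.51 − (+0.86) = +0.65 V and n = 6.
From the Nernst equation, log Q = n(E° − E)/0.0592 = 6·(+0.65 − (+0.628))/0.0592 = 2.230.
For 2 Au3+(aq) + 3 Hg(l) → 2 Au(s) + 3 Hg2+(aq), the reaction quotient is Q = [Hg2+(aq)]^3 / [Au3+(aq)]^2.
Solving for the unknown gives log [Au3+(aq)] = −0.769, so [Au3+(aq)] ≈ 0.17 M.

0.17 M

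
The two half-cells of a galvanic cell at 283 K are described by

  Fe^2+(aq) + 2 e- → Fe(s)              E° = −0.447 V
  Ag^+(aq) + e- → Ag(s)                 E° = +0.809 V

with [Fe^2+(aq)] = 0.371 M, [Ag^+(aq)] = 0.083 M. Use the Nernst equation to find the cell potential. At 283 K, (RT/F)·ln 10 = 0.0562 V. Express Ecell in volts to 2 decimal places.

+1.21 V

Since E°(Ag⁺/Ag) > E°(Fe²⁺/Fe), Ag⁺/Ag serves as the cathode.
E°cell = E°cat − E°an = +0.809 − (−0.447) = +1.256 V; n = 2.
The balanced reaction is 2 Ag^+(aq) + Fe(s) → 2 Ag(s) + Fe^2+(aq), so Q = [Fe^2+(aq)] / [Ag^+(aq)]^2 = 53.9 and log Q = 1.731.
E = E° − (0.0562/n)·log Q = +1.256 − (0.0562/2)(1.731) = +1.21 V.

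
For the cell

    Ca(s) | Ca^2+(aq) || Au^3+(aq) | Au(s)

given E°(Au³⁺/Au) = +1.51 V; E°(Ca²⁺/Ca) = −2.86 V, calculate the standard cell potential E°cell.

By convention the left-hand electrode in cell notation is the anode (oxidation) and the right-hand electrode is the cathode (reduction).
E°cell = E°(right) − E°(left) = +1.51 − (−2.86) = +4.37 V.

+4.37 V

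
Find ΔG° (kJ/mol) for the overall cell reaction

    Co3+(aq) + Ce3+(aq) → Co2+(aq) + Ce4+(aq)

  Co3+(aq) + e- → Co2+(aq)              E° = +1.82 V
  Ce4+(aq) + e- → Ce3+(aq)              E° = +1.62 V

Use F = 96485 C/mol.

In the reaction as written Co3+(aq) is reduced, so the Co³⁺/Co²⁺ couple is the cathode and Ce⁴⁺/Ce³⁺ is the anode.
E°cell = +1.82 − (+1.62) = +0.20 V; balancing electrons gives n = 1.
ΔG° = −nFE°cell = −(1)(96485)(+0.20) J/mol = −19.3 kJ/mol.

−19.3 kJ/mol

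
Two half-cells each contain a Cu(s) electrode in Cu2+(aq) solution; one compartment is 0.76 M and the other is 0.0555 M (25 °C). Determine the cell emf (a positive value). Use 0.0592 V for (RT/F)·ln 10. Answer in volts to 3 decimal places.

For a concentration cell E°cell = 0, since both electrodes use the same couple.
The compartment with the higher Cu2+(aq) concentration (0.76 M) acts as the cathode; ions are reduced there and produced at the dilute (0.0555 M) anode.
With n = 2, Ecell = −(0.0592/2)·log([dilute]/[conc]) = −(0.0592/2)·log(0.0555/0.76) = +0.034 V.

0.034 V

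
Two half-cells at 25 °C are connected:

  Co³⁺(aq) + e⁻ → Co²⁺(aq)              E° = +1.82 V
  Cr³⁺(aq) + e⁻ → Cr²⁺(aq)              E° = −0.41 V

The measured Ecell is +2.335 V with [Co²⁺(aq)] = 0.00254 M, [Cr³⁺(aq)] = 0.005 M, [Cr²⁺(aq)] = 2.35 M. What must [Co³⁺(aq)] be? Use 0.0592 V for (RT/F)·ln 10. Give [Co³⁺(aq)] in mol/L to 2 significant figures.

0.00032 M

With Co³⁺/Co²⁺ at the cathode and Cr³⁺/Cr²⁺ at the anode, E°cell = +1.82 − (−0.41) = +2.23 V (n = 1).
Since E = E° − (0.0592/n)·log Q, log Q = n(E° − E)/0.0592 = −1.774.
The balanced reaction is Co³⁺(aq) + Cr²⁺(aq) → Co²⁺(aq) + Cr³⁺(aq), so Q = ([Co²⁺(aq)]·[Cr³⁺(aq)]) / ([Co³⁺(aq)]·[Cr²⁺(aq)]).
Isolating [Co³⁺(aq)] in Q = 10^{−1.774} yields log [Co³⁺(aq)] = −3.493, i.e. 0.00032 M.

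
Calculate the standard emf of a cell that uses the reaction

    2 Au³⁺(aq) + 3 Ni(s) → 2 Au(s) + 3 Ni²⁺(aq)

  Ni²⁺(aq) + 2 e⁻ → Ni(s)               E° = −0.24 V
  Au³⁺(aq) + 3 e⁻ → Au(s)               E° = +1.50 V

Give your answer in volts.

+1.74 V

In the reaction as written, Au³⁺(aq) is reduced (cathode) and Ni²⁺(aq) is produced by oxidation at the anode.
E°cell = E°(cathode) − E°(anode) = +1.50 − (−0.24) = +1.74 V.
The positive value indicates the reaction is spontaneous as written.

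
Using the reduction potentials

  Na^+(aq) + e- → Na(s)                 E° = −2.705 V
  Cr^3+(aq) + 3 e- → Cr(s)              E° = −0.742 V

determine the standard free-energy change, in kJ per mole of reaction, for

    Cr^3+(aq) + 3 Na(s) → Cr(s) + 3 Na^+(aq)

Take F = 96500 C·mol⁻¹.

−568 kJ/mol

In the reaction as written Cr^3+(aq) is reduced, so the Cr³⁺/Cr couple is the cathode and Na⁺/Na is the anode.
E°cell = −0.742 − (−2.705) = +1.963 V; balancing electrons gives n = 3.
ΔG° = −nFE°cell = −(3)(96500)(+1.963) J/mol = −568 kJ/mol.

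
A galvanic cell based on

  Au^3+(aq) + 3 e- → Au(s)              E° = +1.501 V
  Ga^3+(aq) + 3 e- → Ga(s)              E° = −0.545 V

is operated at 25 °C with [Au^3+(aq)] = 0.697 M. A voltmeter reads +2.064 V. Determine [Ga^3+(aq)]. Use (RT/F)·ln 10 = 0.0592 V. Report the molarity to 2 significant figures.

0.085 M

Au³⁺/Au is the cathode (higher E°); E°cell = +1.501 − (−0.545) = +2.046 V with n = 3.
Since E = E° − (0.0592/n)·log Q, log Q = n(E° − E)/0.0592 = −0.912.
Balancing electrons gives Au^3+(aq) + Ga(s) → Au(s) + Ga^3+(aq); thus Q = [Ga^3+(aq)] / [Au^3+(aq)].
Substituting the known concentrations and solving, log [Ga^3+(aq)] = −1.069 and [Ga^3+(aq)] = 0.085 M.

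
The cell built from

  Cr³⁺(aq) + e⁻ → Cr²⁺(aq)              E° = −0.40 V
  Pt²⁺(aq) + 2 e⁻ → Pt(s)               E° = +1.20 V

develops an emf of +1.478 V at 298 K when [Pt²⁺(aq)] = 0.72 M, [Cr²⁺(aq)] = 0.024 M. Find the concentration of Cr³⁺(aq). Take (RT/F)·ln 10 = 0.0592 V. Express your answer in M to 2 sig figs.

With Pt²⁺/Pt at the cathode and Cr³⁺/Cr²⁺ at the anode, E°cell = +1.20 − (−0.40) = +1.60 V (n = 2).
From the Nernst equation, log Q = n(E° − E)/0.0592 = 2·(+1.60 − (+1.478))/0.0592 = 4.122.
For Pt²⁺(aq) + 2 Cr²⁺(aq) → Pt(s) + 2 Cr³⁺(aq), the reaction quotient is Q = [Cr³⁺(aq)]^2 / ([Pt²⁺(aq)]·[Cr²⁺(aq)]^2).
Substituting the known concentrations and solving, log [Cr³⁺(aq)] = 0.370 and [Cr³⁺(aq)] = 2.3 M.

2.3 M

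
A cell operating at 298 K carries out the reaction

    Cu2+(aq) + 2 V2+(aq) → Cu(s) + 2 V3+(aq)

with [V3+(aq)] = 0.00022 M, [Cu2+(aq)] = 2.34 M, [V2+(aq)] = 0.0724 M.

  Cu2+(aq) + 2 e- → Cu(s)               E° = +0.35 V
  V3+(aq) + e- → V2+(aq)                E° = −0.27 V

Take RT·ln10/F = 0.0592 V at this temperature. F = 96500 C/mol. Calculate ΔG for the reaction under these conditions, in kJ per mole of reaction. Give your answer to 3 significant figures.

−151 kJ/mol

The standard cell potential is +0.35 − (−0.27) = +0.62 V, with n = 2 electrons in the balanced equation.
Here Q = [V3+(aq)]^2 / ([Cu2+(aq)]·[V2+(aq)]^2) = 3.95×10^−6 (log Q = −5.404), giving E = +0.62 − (0.0592/2)·(−5.404) = +0.7800 V.
ΔG = −nFE = −(2)(96500)(+0.7800) J/mol = −151 kJ/mol.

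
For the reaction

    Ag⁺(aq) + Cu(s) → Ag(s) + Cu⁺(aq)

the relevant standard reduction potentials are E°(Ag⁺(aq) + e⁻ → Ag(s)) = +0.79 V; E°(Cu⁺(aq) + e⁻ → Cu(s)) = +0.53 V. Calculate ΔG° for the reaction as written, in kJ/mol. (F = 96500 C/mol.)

−25.1 kJ/mol

In the reaction as written Ag⁺(aq) is reduced, so the Ag⁺/Ag couple is the cathode and Cu⁺/Cu is the anode.
E°cell = +0.79 − (+0.53) = +0.26 V; balancing electrons gives n = 1.
ΔG° = −nFE°cell = −(1)(96500)(+0.26) J/mol = −25.1 kJ/mol.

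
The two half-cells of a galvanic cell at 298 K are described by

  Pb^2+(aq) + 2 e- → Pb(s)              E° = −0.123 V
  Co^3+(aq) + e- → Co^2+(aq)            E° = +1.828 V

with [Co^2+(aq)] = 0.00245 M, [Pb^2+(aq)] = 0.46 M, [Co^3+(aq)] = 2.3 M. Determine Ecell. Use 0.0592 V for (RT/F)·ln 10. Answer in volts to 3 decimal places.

+2.137 V

Co³⁺/Co²⁺ is reduced (cathode, E° = +1.828 V) and Pb²⁺/Pb is oxidized (anode).
The standard potential is +1.828 − (−0.123) = +1.951 V and the balanced reaction transfers n = 2 electrons.
The balanced reaction is 2 Co^3+(aq) + Pb(s) → 2 Co^2+(aq) + Pb^2+(aq), so Q = ([Co^2+(aq)]^2·[Pb^2+(aq)]) / [Co^3+(aq)]^2 = 5.22×10^−7 and log Q = −6.282.
By the Nernst equation, E = +1.951 − (0.0592/2)·(−6.282) = +2.137 V.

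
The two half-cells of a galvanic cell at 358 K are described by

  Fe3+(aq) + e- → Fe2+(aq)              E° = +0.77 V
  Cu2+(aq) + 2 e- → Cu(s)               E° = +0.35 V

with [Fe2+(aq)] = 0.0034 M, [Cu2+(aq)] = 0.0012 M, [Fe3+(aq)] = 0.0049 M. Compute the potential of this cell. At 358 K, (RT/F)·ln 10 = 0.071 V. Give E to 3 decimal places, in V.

+0.535 V

Since E°(Fe³⁺/Fe²⁺) > E°(Cu²⁺/Cu), Fe³⁺/Fe²⁺ serves as the cathode.
E°cell = E°cat − E°an = +0.77 − (+0.35) = +0.42 V; n = 2.
For the overall reaction 2 Fe3+(aq) + Cu(s) → 2 Fe2+(aq) + Cu2+(aq), Q = ([Fe2+(aq)]^2·[Cu2+(aq)]) / [Fe3+(aq)]^2 = 0.000578, giving log Q = −3.238.
E = E° − (0.071/n)·log Q = +0.42 − (0.071/2)(−3.238) = +0.535 V.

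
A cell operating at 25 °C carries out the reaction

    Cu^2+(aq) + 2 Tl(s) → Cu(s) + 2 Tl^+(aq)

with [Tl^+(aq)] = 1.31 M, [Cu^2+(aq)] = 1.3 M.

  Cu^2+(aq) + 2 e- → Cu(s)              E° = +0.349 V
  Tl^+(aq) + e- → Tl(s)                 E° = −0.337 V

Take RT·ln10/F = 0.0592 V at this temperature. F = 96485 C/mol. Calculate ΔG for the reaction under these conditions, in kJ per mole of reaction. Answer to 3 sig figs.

The standard cell potential is +0.349 − (−0.337) = +0.686 V, with n = 2 electrons in the balanced equation.
Q = [Tl^+(aq)]^2 / [Cu^2+(aq)] = 1.32, so log Q = 0.121 and E = +0.686 − (0.0592/2)(0.121) = +0.6824 V.
ΔG = −nFE = −(2)(96485)(+0.6824) J/mol = −132 kJ/mol.

−132 kJ/mol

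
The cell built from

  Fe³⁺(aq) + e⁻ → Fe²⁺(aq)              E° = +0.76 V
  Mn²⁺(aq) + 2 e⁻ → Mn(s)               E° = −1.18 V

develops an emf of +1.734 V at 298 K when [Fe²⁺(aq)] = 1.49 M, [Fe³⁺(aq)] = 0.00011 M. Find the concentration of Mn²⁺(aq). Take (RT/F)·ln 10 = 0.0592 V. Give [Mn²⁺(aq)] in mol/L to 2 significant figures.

Fe³⁺/Fe²⁺ is the cathode (higher E°); E°cell = +0.76 − (−1.18) = +1.94 V with n = 2.
From the Nernst equation, log Q = n(E° − E)/0.0592 = 2·(+1.94 − (+1.734))/0.0592 = 6.959.
The balanced reaction is 2 Fe³⁺(aq) + Mn(s) → 2 Fe²⁺(aq) + Mn²⁺(aq), so Q = ([Fe²⁺(aq)]^2·[Mn²⁺(aq)]) / [Fe³⁺(aq)]^2.
Solving for the unknown gives log [Mn²⁺(aq)] = −1.305, so [Mn²⁺(aq)] ≈ 0.050 M.

0.050 M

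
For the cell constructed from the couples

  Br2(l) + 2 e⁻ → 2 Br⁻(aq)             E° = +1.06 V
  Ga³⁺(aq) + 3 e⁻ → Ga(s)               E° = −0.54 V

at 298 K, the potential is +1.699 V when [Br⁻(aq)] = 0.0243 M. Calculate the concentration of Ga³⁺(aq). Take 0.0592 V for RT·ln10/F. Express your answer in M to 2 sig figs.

The Br₂/Br⁻ couple has the larger reduction potential, so it is the cathode: E°cell = +1.06 − (−0.54) = +1.60 V and n = 6.
From the Nernst equation, log Q = n(E° − E)/0.0592 = 6·(+1.60 − (+1.699))/0.0592 = −10.034.
Balancing electrons gives 3 Br2(l) + 2 Ga(s) → 6 Br⁻(aq) + 2 Ga³⁺(aq); thus Q = [Br⁻(aq)]^6·[Ga³⁺(aq)]^2.
Isolating [Ga³⁺(aq)] in Q = 10^{−10.034} yields log [Ga³⁺(aq)] = −0.174, i.e. 0.67 M.

0.67 M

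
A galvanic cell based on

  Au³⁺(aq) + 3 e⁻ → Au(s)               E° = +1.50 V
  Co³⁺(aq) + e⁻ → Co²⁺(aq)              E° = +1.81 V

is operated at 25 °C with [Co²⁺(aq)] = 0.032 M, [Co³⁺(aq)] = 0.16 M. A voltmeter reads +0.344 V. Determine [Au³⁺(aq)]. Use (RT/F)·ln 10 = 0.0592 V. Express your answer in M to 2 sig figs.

The Co³⁺/Co²⁺ couple has the larger reduction potential, so it is the cathode: E°cell = +1.81 − (+1.50) = +0.31 V and n = 3.
Since E = E° − (0.0592/n)·log Q, log Q = n(E° − E)/0.0592 = −1.723.
Balancing electrons gives 3 Co³⁺(aq) + Au(s) → 3 Co²⁺(aq) + Au³⁺(aq); thus Q = ([Co²⁺(aq)]^3·[Au³⁺(aq)]) / [Co³⁺(aq)]^3.
Solving for the unknown gives log [Au³⁺(aq)] = 0.374, so [Au³⁺(aq)] ≈ 2.4 M.

2.4 M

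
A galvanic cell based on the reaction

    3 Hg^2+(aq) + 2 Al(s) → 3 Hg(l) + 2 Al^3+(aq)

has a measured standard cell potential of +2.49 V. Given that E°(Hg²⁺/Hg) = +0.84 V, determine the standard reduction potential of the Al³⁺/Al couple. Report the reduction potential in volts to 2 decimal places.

−1.65 V

In the reaction as written the Hg²⁺/Hg couple is reduced (cathode) and Al³⁺/Al is oxidized (anode), so E°cell = E°(Hg²⁺/Hg) − E°(Al³⁺/Al).
E°(Al³⁺/Al) = E°(cathode) − E°cell = +0.84 − (+2.49) = −1.65 V.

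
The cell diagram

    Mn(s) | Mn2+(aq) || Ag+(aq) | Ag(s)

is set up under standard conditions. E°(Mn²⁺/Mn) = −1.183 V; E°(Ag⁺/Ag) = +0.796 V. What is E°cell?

+1.979 V

By convention the left-hand electrode in cell notation is the anode (oxidation) and the right-hand electrode is the cathode (reduction).
E°cell = E°(right) − E°(left) = +0.796 − (−1.183) = +1.979 V.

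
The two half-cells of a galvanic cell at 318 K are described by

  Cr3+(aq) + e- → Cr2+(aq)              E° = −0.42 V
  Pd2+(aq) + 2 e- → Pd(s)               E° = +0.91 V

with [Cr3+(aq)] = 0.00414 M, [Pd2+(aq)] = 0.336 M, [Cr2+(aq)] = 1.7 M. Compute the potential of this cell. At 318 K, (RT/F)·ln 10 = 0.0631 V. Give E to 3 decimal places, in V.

+1.480 V

Pd²⁺/Pd is reduced (cathode, E° = +0.91 V) and Cr³⁺/Cr²⁺ is oxidized (anode).
E°cell = E°cat − E°an = +0.91 − (−0.42) = +1.33 V; n = 2.
The balanced reaction is Pd2+(aq) + 2 Cr2+(aq) → Pd(s) + 2 Cr3+(aq), so Q = [Cr3+(aq)]^2 / ([Pd2+(aq)]·[Cr2+(aq)]^2) = 1.77×10^−5 and log Q = −4.753.
E = E° − (0.0631/n)·log Q = +1.33 − (0.0631/2)(−4.753) = +1.480 V.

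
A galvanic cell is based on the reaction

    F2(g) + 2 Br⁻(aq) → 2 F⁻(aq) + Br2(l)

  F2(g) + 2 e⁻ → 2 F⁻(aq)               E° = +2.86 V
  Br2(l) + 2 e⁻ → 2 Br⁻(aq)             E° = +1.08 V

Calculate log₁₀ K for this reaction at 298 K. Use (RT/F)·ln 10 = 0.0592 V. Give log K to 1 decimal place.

The F₂/F⁻ couple is reduced (cathode); E°cell = +2.86 − (+1.08) = +1.78 V with n = 2.
At equilibrium E = 0, so log K = nE°cell / 0.0592 = (2)(+1.78) / 0.0592 = 60.1.

log K = 60.1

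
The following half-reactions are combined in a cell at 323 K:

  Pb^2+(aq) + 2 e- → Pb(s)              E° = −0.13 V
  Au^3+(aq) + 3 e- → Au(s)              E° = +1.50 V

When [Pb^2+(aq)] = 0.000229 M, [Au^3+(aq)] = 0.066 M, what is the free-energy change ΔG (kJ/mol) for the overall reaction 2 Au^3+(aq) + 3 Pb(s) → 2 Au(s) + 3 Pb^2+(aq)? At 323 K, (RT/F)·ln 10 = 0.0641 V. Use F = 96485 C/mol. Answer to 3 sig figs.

−997 kJ/mol

The standard cell potential is +1.50 − (−0.13) = +1.63 V, with n = 6 electrons in the balanced equation.
Q = [Pb^2+(aq)]^3 / [Au^3+(aq)]^2 = 2.76×10^−9, so log Q = −8.560 and E = +1.63 − (0.0641/6)(−8.560) = +1.7214 V.
Then ΔG = −nFE = −6 × 96485 × +1.7214 J/mol = −997 kJ/mol.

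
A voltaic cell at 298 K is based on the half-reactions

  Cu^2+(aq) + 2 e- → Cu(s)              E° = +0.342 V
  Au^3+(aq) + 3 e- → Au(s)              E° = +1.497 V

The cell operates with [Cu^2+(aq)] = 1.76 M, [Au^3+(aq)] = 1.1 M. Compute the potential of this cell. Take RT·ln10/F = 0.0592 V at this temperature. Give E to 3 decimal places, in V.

The Au³⁺/Au couple has the more positive E°, so it is the cathode; Cu²⁺/Cu is the anode.
E°cell = E°cat − E°an = +1.497 − (+0.342) = +1.155 V; n = 6.
For the overall reaction 2 Au^3+(aq) + 3 Cu(s) → 2 Au(s) + 3 Cu^2+(aq), Q = [Cu^2+(aq)]^3 / [Au^3+(aq)]^2 = 4.51, giving log Q = 0.654.
By the Nernst equation, E = +1.155 − (0.0592/6)·(0.654) = +1.149 V.

+1.149 V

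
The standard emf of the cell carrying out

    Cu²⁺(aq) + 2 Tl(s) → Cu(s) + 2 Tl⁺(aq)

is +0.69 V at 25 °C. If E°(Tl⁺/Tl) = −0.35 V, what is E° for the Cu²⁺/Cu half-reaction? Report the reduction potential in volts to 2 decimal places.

+0.34 V

In the reaction as written the Cu²⁺/Cu couple is reduced (cathode) and Tl⁺/Tl is oxidized (anode), so E°cell = E°(Cu²⁺/Cu) − E°(Tl⁺/Tl).
E°(Cu²⁺/Cu) = E°cell + E°(anode) = +0.69 + (−0.35) = +0.34 V.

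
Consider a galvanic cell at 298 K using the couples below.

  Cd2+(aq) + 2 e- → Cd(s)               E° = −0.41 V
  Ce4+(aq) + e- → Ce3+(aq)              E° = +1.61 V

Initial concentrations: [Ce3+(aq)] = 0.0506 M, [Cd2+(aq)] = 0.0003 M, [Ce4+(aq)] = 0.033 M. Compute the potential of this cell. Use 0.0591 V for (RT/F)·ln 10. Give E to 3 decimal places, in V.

Since E°(Ce⁴⁺/Ce³⁺) > E°(Cd²⁺/Cd), Ce⁴⁺/Ce³⁺ serves as the cathode.
E°cell = E°cat − E°an = +1.61 − (−0.41) = +2.02 V; n = 2.
For the overall reaction 2 Ce4+(aq) + Cd(s) → 2 Ce3+(aq) + Cd2+(aq), Q = ([Ce3+(aq)]^2·[Cd2+(aq)]) / [Ce4+(aq)]^2 = 0.000705, giving log Q = −3.152.
E = E° − (0.0591/n)·log Q = +2.02 − (0.0591/2)(−3.152) = +2.113 V.

+2.113 V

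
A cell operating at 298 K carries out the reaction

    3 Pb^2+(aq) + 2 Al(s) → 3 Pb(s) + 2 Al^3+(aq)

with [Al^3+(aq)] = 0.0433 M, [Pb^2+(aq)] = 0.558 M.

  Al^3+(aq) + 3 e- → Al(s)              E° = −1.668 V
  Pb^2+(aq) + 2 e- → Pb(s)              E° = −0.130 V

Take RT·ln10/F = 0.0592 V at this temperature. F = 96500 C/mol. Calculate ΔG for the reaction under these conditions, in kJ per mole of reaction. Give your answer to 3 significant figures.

E°cell = −0.130 − (−1.668) = +1.538 V; the balanced reaction transfers n = 6 electrons.
Q = [Al^3+(aq)]^2 / [Pb^2+(aq)]^3 = 0.0108, so log Q = −1.967 and E = +1.538 − (0.0592/6)(−1.967) = +1.5574 V.
Finally ΔG = −nFE = −(6)(96500 C/mol)(+1.5574 V) = −902 kJ/mol.

−902 kJ/mol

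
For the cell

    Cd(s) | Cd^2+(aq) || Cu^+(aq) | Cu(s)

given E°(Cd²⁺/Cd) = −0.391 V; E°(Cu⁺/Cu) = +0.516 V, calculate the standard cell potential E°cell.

+0.907 V

By convention the left-hand electrode in cell notation is the anode (oxidation) and the right-hand electrode is the cathode (reduction).
E°cell = E°(right) − E°(left) = +0.516 − (−0.391) = +0.907 V.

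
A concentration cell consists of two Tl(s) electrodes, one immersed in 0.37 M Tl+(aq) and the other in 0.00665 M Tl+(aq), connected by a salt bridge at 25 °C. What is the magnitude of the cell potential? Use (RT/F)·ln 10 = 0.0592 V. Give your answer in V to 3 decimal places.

For a concentration cell E°cell = 0, since both electrodes use the same couple.
The compartment with the higher Tl+(aq) concentration (0.37 M) acts as the cathode; ions are reduced there and produced at the dilute (0.00665 M) anode.
With n = 1, Ecell = −(0.0592/1)·log([dilute]/[conc]) = −(0.0592/1)·log(0.00665/0.37) = +0.103 V.

0.103 V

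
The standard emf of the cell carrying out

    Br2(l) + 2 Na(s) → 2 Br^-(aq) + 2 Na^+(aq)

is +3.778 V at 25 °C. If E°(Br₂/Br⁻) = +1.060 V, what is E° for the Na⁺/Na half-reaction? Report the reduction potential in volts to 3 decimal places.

In the reaction as written the Br₂/Br⁻ couple is reduced (cathode) and Na⁺/Na is oxidized (anode), so E°cell = E°(Br₂/Br⁻) − E°(Na⁺/Na).
E°(Na⁺/Na) = E°(cathode) − E°cell = +1.060 − (+3.778) = −2.718 V.

−2.718 V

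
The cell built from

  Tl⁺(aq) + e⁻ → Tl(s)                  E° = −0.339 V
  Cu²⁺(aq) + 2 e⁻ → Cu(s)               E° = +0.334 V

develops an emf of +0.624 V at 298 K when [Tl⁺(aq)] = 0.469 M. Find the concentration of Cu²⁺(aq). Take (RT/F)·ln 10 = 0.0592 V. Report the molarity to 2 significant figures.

0.0049 M

Cu²⁺/Cu is the cathode (higher E°); E°cell = +0.334 − (−0.339) = +0.673 V with n = 2.
From the Nernst equation, log Q = n(E° − E)/0.0592 = 2·(+0.673 − (+0.624))/0.0592 = 1.655.
The balanced reaction is Cu²⁺(aq) + 2 Tl(s) → Cu(s) + 2 Tl⁺(aq), so Q = [Tl⁺(aq)]^2 / [Cu²⁺(aq)].
Solving for the unknown gives log [Cu²⁺(aq)] = −2.313, so [Cu²⁺(aq)] ≈ 0.0049 M.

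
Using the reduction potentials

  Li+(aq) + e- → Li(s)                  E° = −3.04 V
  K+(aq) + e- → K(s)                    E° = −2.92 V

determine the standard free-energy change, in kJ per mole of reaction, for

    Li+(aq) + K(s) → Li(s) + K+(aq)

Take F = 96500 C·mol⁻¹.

In the reaction as written Li+(aq) is reduced, so the Li⁺/Li couple is the cathode and K⁺/K is the anode.
E°cell = −3.04 − (−2.92) = −0.12 V; balancing electrons gives n = 1.
ΔG° = −nFE°cell = −(1)(96500)(−0.12) J/mol = +11.6 kJ/mol.

+11.6 kJ/mol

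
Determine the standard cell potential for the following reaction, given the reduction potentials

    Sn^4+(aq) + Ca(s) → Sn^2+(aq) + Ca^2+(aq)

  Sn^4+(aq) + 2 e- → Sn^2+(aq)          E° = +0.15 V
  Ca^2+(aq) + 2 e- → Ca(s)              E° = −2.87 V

In the reaction as written, Sn^4+(aq) is reduced (cathode) and Ca^2+(aq) is produced by oxidation at the anode.
E°cell = E°(cathode) − E°(anode) = +0.15 − (−2.87) = +3.02 V.

+3.02 V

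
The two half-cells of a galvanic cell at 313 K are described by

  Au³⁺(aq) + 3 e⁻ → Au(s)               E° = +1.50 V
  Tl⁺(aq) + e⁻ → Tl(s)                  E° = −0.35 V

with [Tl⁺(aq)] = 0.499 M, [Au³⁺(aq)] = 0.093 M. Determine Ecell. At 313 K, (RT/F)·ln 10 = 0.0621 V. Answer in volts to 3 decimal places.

+1.847 V

Since E°(Au³⁺/Au) > E°(Tl⁺/Tl), Au³⁺/Au serves as the cathode.
E°cell = E°cat − E°an = +1.50 − (−0.35) = +1.85 V; n = 3.
For the overall reaction Au³⁺(aq) + 3 Tl(s) → Au(s) + 3 Tl⁺(aq), Q = [Tl⁺(aq)]^3 / [Au³⁺(aq)] = 1.34, giving log Q = 0.126.
Applying E = E° − (RT ln10/nF)·log Q gives +1.85 − (0.0621/3)(0.126) = +1.847 V.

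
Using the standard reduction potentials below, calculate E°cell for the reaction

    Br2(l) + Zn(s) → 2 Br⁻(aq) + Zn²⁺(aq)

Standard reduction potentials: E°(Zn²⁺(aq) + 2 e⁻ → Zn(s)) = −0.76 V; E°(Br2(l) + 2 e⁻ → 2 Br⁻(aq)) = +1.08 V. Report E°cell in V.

In the reaction as written, Br2(l) is reduced (cathode) and Zn²⁺(aq) is produced by oxidation at the anode.
E°cell = E°(cathode) − E°(anode) = +1.08 − (−0.76) = +1.84 V.

+1.84 V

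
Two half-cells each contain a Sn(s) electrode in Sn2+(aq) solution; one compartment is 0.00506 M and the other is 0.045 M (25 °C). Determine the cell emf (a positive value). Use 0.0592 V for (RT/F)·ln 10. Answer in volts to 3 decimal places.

For a concentration cell E°cell = 0, since both electrodes use the same couple.
The compartment with the higher Sn2+(aq) concentration (0.045 M) acts as the cathode; ions are reduced there and produced at the dilute (0.00506 M) anode.
With n = 2, Ecell = −(0.0592/2)·log([dilute]/[conc]) = −(0.0592/2)·log(0.00506/0.045) = +0.028 V.

0.028 V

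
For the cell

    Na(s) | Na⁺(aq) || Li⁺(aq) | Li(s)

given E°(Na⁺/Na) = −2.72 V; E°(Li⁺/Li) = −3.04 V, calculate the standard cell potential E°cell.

−0.32 V

By convention the left-hand electrode in cell notation is the anode (oxidation) and the right-hand electrode is the cathode (reduction).
E°cell = E°(right) − E°(left) = −3.04 − (−2.72) = −0.32 V.
The negative sign shows that, as written, the cell would require an external voltage to drive the reaction.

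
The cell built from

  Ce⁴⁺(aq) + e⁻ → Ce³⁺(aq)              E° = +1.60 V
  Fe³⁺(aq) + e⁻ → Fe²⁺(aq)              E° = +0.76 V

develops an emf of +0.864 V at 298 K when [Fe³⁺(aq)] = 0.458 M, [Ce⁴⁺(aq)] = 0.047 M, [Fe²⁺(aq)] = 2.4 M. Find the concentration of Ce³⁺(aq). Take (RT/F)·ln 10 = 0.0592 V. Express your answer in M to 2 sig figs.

The Ce⁴⁺/Ce³⁺ couple has the larger reduction potential, so it is the cathode: E°cell = +1.60 − (+0.76) = +0.84 V and n = 1.
Since E = E° − (0.0592/n)·log Q, log Q = n(E° − E)/0.0592 = −0.405.
For Ce⁴⁺(aq) + Fe²⁺(aq) → Ce³⁺(aq) + Fe³⁺(aq), the reaction quotient is Q = ([Ce³⁺(aq)]·[Fe³⁺(aq)]) / ([Ce⁴⁺(aq)]·[Fe²⁺(aq)]).
Substituting the known concentrations and solving, log [Ce³⁺(aq)] = −1.014 and [Ce³⁺(aq)] = 0.097 M.

0.097 M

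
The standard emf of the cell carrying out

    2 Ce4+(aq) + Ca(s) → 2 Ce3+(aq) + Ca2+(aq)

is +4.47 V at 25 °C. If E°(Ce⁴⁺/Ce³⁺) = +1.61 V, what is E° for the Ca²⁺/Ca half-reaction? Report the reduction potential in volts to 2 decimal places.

In the reaction as written the Ce⁴⁺/Ce³⁺ couple is reduced (cathode) and Ca²⁺/Ca is oxidized (anode), so E°cell = E°(Ce⁴⁺/Ce³⁺) − E°(Ca²⁺/Ca).
E°(Ca²⁺/Ca) = E°(cathode) − E°cell = +1.61 − (+4.47) = −2.86 V.

−2.86 V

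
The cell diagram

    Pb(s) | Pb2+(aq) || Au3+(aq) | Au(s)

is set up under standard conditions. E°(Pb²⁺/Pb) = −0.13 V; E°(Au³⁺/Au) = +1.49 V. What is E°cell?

By convention the left-hand electrode in cell notation is the anode (oxidation) and the right-hand electrode is the cathode (reduction).
E°cell = E°(right) − E°(left) = +1.49 − (−0.13) = +1.62 V.

+1.62 V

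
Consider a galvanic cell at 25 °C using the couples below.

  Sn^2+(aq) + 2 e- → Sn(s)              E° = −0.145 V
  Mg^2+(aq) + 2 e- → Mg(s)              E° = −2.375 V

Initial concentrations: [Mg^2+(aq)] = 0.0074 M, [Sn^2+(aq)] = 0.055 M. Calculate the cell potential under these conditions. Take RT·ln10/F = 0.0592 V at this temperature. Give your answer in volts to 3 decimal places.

Since E°(Sn²⁺/Sn) > E°(Mg²⁺/Mg), Sn²⁺/Sn serves as the cathode.
E°cell = −0.145 − (−2.375) = +2.230 V, with n = 2 electrons transferred.
Balancing gives Sn^2+(aq) + Mg(s) → Sn(s) + Mg^2+(aq); hence Q = [Mg^2+(aq)] / [Sn^2+(aq)] = 0.135 (log Q = −0.871).
Applying E = E° − (RT ln10/nF)·log Q gives +2.230 − (0.0592/2)(−0.871) = +2.256 V.

+2.256 V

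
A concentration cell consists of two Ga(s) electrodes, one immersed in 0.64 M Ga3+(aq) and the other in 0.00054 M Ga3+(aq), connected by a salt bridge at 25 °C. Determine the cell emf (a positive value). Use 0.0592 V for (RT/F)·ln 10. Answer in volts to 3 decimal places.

For a concentration cell E°cell = 0, since both electrodes use the same couple.
The compartment with the higher Ga3+(aq) concentration (0.64 M) acts as the cathode; ions are reduced there and produced at the dilute (0.00054 M) anode.
With n = 3, Ecell = −(0.0592/3)·log([dilute]/[conc]) = −(0.0592/3)·log(0.00054/0.64) = +0.061 V.

0.061 V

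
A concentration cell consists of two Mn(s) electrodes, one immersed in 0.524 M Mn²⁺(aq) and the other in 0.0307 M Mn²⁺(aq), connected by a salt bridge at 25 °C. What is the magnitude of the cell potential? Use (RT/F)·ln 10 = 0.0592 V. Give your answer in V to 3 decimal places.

0.036 V

For a concentration cell E°cell = 0, since both electrodes use the same couple.
The compartment with the higher Mn²⁺(aq) concentration (0.524 M) acts as the cathode; ions are reduced there and produced at the dilute (0.0307 M) anode.
With n = 2, Ecell = −(0.0592/2)·log([dilute]/[conc]) = −(0.0592/2)·log(0.0307/0.524) = +0.036 V.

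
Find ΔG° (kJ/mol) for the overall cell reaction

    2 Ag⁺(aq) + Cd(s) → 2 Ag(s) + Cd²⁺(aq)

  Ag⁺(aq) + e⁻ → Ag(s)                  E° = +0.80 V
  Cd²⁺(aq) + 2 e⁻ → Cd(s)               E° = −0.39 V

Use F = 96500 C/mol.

In the reaction as written Ag⁺(aq) is reduced, so the Ag⁺/Ag couple is the cathode and Cd²⁺/Cd is the anode.
E°cell = +0.80 − (−0.39) = +1.19 V; balancing electrons gives n = 2.
ΔG° = −nFE°cell = −(2)(96500)(+1.19) J/mol = −230 kJ/mol.

−230 kJ/mol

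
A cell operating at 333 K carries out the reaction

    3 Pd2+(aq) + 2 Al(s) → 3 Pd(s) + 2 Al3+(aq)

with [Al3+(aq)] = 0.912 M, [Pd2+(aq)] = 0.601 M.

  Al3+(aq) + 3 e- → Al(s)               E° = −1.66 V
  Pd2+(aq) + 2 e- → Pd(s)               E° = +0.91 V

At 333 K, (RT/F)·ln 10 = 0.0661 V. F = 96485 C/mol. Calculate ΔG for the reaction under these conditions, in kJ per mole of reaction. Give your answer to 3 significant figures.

The standard cell potential is +0.91 − (−1.66) = +2.57 V, with n = 6 electrons in the balanced equation.
Q = [Al3+(aq)]^2 / [Pd2+(aq)]^3 = 3.83, so log Q = 0.583 and E = +2.57 − (0.0661/6)(0.583) = +2.5636 V.
ΔG = −nFE = −(6)(96485)(+2.5636) J/mol = −1480 kJ/mol.

−1480 kJ/mol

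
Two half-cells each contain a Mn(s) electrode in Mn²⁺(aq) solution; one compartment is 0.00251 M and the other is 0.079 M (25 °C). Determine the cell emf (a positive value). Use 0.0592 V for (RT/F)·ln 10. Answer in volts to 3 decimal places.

For a concentration cell E°cell = 0, since both electrodes use the same couple.
The compartment with the higher Mn²⁺(aq) concentration (0.079 M) acts as the cathode; ions are reduced there and produced at the dilute (0.00251 M) anode.
With n = 2, Ecell = −(0.0592/2)·log([dilute]/[conc]) = −(0.0592/2)·log(0.00251/0.079) = +0.044 V.

0.044 V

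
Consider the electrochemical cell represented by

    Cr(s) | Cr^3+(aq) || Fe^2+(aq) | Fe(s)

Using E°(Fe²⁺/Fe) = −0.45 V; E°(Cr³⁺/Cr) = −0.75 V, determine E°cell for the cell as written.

+0.30 V

By convention the left-hand electrode in cell notation is the anode (oxidation) and the right-hand electrode is the cathode (reduction).
E°cell = E°(right) − E°(left) = −0.45 − (−0.75) = +0.30 V.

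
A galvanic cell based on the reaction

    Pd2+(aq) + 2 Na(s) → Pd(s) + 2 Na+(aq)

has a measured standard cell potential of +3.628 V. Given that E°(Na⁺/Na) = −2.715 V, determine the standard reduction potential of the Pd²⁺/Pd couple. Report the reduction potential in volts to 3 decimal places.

+0.913 V

In the reaction as written the Pd²⁺/Pd couple is reduced (cathode) and Na⁺/Na is oxidized (anode), so E°cell = E°(Pd²⁺/Pd) − E°(Na⁺/Na).
E°(Pd²⁺/Pd) = E°cell + E°(anode) = +3.628 + (−2.715) = +0.913 V.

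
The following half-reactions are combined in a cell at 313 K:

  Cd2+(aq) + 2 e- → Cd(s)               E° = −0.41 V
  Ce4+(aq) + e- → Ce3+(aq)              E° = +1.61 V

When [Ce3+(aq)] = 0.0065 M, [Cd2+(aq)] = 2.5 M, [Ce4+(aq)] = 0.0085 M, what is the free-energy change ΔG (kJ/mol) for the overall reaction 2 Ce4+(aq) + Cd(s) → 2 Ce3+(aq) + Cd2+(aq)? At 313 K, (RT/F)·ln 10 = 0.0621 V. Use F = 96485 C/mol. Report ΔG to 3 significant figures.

With Ce⁴⁺/Ce³⁺ reduced at the cathode, E°cell = +1.61 − (−0.41) = +2.02 V and n = 2.
Q = ([Ce3+(aq)]^2·[Cd2+(aq)]) / [Ce4+(aq)]^2 = 1.46, so log Q = 0.165 and E = +2.02 − (0.0621/2)(0.165) = +2.0149 V.
Finally ΔG = −nFE = −(2)(96485 C/mol)(+2.0149 V) = −389 kJ/mol.

−389 kJ/mol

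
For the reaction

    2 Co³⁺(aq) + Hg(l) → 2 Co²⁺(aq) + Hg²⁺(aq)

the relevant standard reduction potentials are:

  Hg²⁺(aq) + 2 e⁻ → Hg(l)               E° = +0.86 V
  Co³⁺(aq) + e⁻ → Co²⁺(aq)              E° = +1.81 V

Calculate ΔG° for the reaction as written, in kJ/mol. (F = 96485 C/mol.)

In the reaction as written Co³⁺(aq) is reduced, so the Co³⁺/Co²⁺ couple is the cathode and Hg²⁺/Hg is the anode.
E°cell = +1.81 − (+0.86) = +0.95 V; balancing electrons gives n = 2.
ΔG° = −nFE°cell = −(2)(96485)(+0.95) J/mol = −183 kJ/mol.

−183 kJ/mol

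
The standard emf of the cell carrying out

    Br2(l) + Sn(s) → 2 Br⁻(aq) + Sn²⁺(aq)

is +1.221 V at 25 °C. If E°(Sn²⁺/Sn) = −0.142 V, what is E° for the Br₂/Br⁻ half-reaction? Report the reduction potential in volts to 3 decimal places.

In the reaction as written the Br₂/Br⁻ couple is reduced (cathode) and Sn²⁺/Sn is oxidized (anode), so E°cell = E°(Br₂/Br⁻) − E°(Sn²⁺/Sn).
E°(Br₂/Br⁻) = E°cell + E°(anode) = +1.221 + (−0.142) = +1.079 V.

+1.079 V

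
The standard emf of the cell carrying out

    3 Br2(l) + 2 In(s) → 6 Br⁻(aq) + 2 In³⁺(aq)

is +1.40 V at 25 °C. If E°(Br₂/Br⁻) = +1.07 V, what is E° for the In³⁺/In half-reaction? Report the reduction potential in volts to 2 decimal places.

−0.33 V

In the reaction as written the Br₂/Br⁻ couple is reduced (cathode) and In³⁺/In is oxidized (anode), so E°cell = E°(Br₂/Br⁻) − E°(In³⁺/In).
E°(In³⁺/In) = E°(cathode) − E°cell = +1.07 − (+1.40) = −0.33 V.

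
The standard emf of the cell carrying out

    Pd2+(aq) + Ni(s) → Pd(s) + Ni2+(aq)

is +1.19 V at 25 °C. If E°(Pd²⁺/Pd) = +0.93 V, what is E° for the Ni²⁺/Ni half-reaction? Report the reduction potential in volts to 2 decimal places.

−0.26 V

In the reaction as written the Pd²⁺/Pd couple is reduced (cathode) and Ni²⁺/Ni is oxidized (anode), so E°cell = E°(Pd²⁺/Pd) − E°(Ni²⁺/Ni).
E°(Ni²⁺/Ni) = E°(cathode) − E°cell = +0.93 − (+1.19) = −0.26 V.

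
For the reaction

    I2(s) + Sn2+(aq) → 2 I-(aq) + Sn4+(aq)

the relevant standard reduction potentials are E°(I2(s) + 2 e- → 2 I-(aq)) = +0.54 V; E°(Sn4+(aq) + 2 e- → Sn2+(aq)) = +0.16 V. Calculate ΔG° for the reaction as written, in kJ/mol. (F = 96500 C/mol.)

−73.3 kJ/mol

In the reaction as written I2(s) is reduced, so the I₂/I⁻ couple is the cathode and Sn⁴⁺/Sn²⁺ is the anode.
E°cell = +0.54 − (+0.16) = +0.38 V; balancing electrons gives n = 2.
ΔG° = −nFE°cell = −(2)(96500)(+0.38) J/mol = −73.3 kJ/mol.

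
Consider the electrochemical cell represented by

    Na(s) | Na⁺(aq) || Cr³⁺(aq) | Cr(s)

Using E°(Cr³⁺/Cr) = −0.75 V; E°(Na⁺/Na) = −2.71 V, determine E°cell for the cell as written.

+1.96 V

By convention the left-hand electrode in cell notation is the anode (oxidation) and the right-hand electrode is the cathode (reduction).
E°cell = E°(right) − E°(left) = −0.75 − (−2.71) = +1.96 V.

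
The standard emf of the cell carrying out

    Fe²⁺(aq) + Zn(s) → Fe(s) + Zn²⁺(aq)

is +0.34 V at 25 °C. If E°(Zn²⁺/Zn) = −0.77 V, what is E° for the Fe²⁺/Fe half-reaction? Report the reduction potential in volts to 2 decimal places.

−0.43 V

In the reaction as written the Fe²⁺/Fe couple is reduced (cathode) and Zn²⁺/Zn is oxidized (anode), so E°cell = E°(Fe²⁺/Fe) − E°(Zn²⁺/Zn).
E°(Fe²⁺/Fe) = E°cell + E°(anode) = +0.34 + (−0.77) = −0.43 V.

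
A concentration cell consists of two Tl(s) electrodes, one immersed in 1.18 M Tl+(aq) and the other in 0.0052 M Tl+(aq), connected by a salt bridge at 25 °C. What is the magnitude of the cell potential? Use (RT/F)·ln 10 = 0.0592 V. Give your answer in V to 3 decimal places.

0.139 V

For a concentration cell E°cell = 0, since both electrodes use the same couple.
The compartment with the higher Tl+(aq) concentration (1.18 M) acts as the cathode; ions are reduced there and produced at the dilute (0.0052 M) anode.
With n = 1, Ecell = −(0.0592/1)·log([dilute]/[conc]) = −(0.0592/1)·log(0.0052/1.18) = +0.139 V.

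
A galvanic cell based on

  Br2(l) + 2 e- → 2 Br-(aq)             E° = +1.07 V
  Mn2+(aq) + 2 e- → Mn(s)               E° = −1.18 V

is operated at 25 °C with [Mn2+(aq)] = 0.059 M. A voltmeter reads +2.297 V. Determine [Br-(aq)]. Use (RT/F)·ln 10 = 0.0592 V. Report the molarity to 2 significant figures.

0.66 M

With Br₂/Br⁻ at the cathode and Mn²⁺/Mn at the anode, E°cell = +1.07 − (−1.18) = +2.25 V (n = 2).
Rearranging E = E° − (0.0592/n)·log Q gives log Q = 2(+2.25 − (+2.297))/0.0592 = −1.588.
Balancing electrons gives Br2(l) + Mn(s) → 2 Br-(aq) + Mn2+(aq); thus Q = [Br-(aq)]^2·[Mn2+(aq)].
Substituting the known concentrations and solving, log [Br-(aq)] = −0.179 and [Br-(aq)] = 0.66 M.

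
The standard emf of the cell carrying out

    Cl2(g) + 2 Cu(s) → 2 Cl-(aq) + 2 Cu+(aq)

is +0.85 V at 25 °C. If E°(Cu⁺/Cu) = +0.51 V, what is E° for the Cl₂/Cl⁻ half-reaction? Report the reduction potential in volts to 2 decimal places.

In the reaction as written the Cl₂/Cl⁻ couple is reduced (cathode) and Cu⁺/Cu is oxidized (anode), so E°cell = E°(Cl₂/Cl⁻) − E°(Cu⁺/Cu).
E°(Cl₂/Cl⁻) = E°cell + E°(anode) = +0.85 + (+0.51) = +1.36 V.

+1.36 V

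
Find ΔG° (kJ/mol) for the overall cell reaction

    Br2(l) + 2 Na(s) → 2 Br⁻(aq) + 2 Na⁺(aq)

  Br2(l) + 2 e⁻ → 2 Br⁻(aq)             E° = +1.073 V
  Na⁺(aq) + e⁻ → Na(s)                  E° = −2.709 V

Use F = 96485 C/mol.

In the reaction as written Br2(l) is reduced, so the Br₂/Br⁻ couple is the cathode and Na⁺/Na is the anode.
E°cell = +1.073 − (−2.709) = +3.782 V; balancing electrons gives n = 2.
ΔG° = −nFE°cell = −(2)(96485)(+3.782) J/mol = −730 kJ/mol.

−730 kJ/mol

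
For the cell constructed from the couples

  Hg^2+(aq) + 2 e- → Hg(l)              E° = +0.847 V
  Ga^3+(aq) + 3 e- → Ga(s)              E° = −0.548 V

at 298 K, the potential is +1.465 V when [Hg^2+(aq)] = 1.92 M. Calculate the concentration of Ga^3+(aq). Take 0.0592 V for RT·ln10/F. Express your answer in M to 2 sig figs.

The Hg²⁺/Hg couple has the larger reduction potential, so it is the cathode: E°cell = +0.847 − (−0.548) = +1.395 V and n = 6.
From the Nernst equation, log Q = n(E° − E)/0.0592 = 6·(+1.395 − (+1.465))/0.0592 = −7.095.
Balancing electrons gives 3 Hg^2+(aq) + 2 Ga(s) → 3 Hg(l) + 2 Ga^3+(aq); thus Q = [Ga^3+(aq)]^2 / [Hg^2+(aq)]^3.
Solving for the unknown gives log [Ga^3+(aq)] = −3.123, so [Ga^3+(aq)] ≈ 0.00075 M.

0.00075 M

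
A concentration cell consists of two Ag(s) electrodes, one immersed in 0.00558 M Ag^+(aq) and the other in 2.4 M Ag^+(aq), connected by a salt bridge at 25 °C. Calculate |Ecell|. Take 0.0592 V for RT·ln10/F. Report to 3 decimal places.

0.156 V

For a concentration cell E°cell = 0, since both electrodes use the same couple.
The compartment with the higher Ag^+(aq) concentration (2.4 M) acts as the cathode; ions are reduced there and produced at the dilute (0.00558 M) anode.
With n = 1, Ecell = −(0.0592/1)·log([dilute]/[conc]) = −(0.0592/1)·log(0.00558/2.4) = +0.156 V.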